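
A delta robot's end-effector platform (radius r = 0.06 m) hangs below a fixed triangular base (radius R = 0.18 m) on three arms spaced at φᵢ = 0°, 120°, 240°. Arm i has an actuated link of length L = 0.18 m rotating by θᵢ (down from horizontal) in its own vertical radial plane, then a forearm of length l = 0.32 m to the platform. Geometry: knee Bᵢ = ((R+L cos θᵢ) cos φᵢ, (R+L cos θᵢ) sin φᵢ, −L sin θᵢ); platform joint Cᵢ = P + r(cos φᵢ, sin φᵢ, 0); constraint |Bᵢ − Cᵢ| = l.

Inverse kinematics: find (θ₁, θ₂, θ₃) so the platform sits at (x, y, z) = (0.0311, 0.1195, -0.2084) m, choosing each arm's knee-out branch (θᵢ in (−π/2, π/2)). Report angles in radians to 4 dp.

rotate P by −φ1: (0.0311, 0.1195, -0.2084)
  A=0.0889, B=-0.2084, C=(l²−L²−A²−y'²−z²)/(2L)=0.0122
  θ1 = atan2(B,A) + arccos(C/0.2266) = 0.3494
rotate P by −φ2: (0.0879, -0.0867, -0.2084)
  A=0.0321, B=-0.2084, C=(l²−L²−A²−y'²−z²)/(2L)=0.0501
  θ2 = atan2(B,A) + arccos(C/0.2109) = -0.0871
φ3=240.0° → target in arm frame (-0.1190, -0.0328)
  e−x'=0.2390;  (l²−L²−(e−x')²−y'²−z²)/2L = -0.0879
  √(A²+B²)=0.3171;  θ3 = -0.7170+1.8517 ≈ 1.1347

θ₁ = 0.3494, θ₂ = -0.0871, θ₃ = 1.1347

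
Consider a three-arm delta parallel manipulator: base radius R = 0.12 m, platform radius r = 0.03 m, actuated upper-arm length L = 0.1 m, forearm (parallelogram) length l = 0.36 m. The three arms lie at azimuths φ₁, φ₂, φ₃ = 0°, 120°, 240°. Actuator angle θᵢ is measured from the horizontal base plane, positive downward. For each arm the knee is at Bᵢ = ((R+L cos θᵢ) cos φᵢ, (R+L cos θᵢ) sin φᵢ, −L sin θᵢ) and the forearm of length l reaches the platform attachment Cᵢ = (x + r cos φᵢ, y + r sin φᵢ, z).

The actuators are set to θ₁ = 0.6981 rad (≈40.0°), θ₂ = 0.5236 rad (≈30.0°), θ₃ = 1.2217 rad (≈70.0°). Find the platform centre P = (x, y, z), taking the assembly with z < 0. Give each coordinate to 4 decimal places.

(0.0263, 0.0857, -0.3846)

O1 = (0.1666·cos0.0°, 0.1666·sin0.0°, -0.0643) = (0.1666, 0.0000, -0.0643)
φ2=120.0°: virtual centre (-0.0883, 0.1529, -0.0500), radius l
O3 = (0.1242·cos240.0°, 0.1242·sin240.0°, -0.0940) = (-0.0621, -0.1076, -0.0940)
|O₂|²−|O₁|² = 0.0018;  |O₃|²−|O₁|² = -0.0076
[-0.5098 0.3059 0.0286]·P = 0.0018;  [-0.4574 -0.2151 -0.0594]·P = -0.0076
det = 0.2496;  x = 0.0078+-0.0482z,  y = 0.0189+-0.1736z
quadratic in z: (1.0325)z²+(0.1373)z+(-0.0999)=0, √Δ=0.6568 → z ∈ {-0.3846, 0.2516}; z = -0.3846 (taking z<0)
x = 0.0263, y = 0.0857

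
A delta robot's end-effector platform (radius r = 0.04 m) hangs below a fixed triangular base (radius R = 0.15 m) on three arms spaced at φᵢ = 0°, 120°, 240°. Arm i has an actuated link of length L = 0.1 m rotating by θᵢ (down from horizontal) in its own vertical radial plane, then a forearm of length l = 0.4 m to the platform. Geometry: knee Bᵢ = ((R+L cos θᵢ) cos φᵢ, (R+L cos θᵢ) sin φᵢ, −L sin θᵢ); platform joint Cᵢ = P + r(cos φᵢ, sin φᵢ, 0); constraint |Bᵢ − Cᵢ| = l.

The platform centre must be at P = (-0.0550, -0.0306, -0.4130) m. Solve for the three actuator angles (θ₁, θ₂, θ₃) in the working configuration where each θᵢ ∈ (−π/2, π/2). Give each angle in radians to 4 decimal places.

θ₁ = 0.9599, θ₂ = 0.6983, θ₃ = 0.4362

rotate P by −φ1: (-0.0550, -0.0306, -0.4130)
  A cos θ + B sin θ = C:  0.1650·cos θ + -0.4130·sin θ = -0.2437
  √(A²+B²)=0.4447;  θ1 = -1.1907+2.1506 ≈ 0.9599
arm 2 (φ=120.0°): x'=0.0010, y'=0.0629
  e−x'=0.1090;  (l²−L²−(e−x')²−y'²−z²)/2L = -0.1821
  θ2 = atan2(B,A) + arccos(C/0.4271) = 0.6983
rotate P by −φ3: (0.0540, -0.0323, -0.4130)
  A cos θ + B sin θ = C:  0.0560·cos θ + -0.4130·sin θ = -0.1238
  θ3 = atan2(B,A) + arccos(C/0.4168) = 0.4362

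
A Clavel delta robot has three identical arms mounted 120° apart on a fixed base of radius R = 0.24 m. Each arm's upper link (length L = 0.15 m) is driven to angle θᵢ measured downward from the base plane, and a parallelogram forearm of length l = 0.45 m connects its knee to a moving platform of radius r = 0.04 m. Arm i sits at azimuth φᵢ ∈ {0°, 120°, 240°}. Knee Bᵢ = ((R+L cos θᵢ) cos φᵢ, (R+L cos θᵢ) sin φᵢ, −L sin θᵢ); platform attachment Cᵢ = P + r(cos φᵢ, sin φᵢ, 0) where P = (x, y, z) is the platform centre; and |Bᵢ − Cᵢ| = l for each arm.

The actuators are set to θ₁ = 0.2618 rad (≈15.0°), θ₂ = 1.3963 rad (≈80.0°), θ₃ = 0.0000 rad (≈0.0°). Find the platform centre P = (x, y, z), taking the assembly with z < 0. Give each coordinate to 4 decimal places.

arm 1 at φ=0.0°: ρ1 = 0.3449;  centre 1 = (0.3449, 0.0000, -0.0388)
φ2=120.0°: virtual centre (-0.1130, 0.1958, -0.1477), radius l
arm 3 at φ=240.0°: ρ3 = 0.3500;  centre 3 = (-0.1750, -0.3031, 0.0000)
subtract pairs → two planes through P
plane₁₂: -0.9158x+0.3915y+-0.2178z = -0.0475
det = 0.9623;  x = 0.0291+-0.1056z,  y = -0.0533+0.3092z
into |P−centre ₁|² = l²: 1.1068z² + 0.1114z + -0.0984 = 0;  Δ = 0.4482;  z = -0.3528 or 0.2521 → z<0 root = -0.3528
x = 0.0664, y = -0.1624

(0.0664, -0.1624, -0.3528)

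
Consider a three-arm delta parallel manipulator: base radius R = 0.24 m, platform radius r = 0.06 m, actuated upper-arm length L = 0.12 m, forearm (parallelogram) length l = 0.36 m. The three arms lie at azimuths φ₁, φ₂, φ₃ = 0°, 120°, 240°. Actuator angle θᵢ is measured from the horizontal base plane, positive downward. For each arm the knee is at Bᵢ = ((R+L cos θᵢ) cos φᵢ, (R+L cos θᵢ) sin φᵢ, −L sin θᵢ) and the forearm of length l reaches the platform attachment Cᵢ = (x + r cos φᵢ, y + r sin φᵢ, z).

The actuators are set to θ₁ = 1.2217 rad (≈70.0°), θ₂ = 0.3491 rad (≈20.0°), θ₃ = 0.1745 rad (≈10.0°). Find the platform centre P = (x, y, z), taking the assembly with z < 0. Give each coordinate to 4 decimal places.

(-0.0981, -0.0124, -0.2788)

O1 = (0.2210·cos0.0°, 0.2210·sin0.0°, -0.1128) = (0.2210, 0.0000, -0.1128)
arm 2 at φ=120.0°: (R−r)+L cos θ2 = 0.2928;  O2 = (-0.1464, 0.2535, -0.0410)
φ3=240.0°: virtual centre (-0.1491, -0.2582, -0.0208), radius l
|O₂|²−|O₁|² = 0.0258;  |O₃|²−|O₁|² = 0.0278
linear system: -0.7349x+0.5071y = 0.0258−0.1434z; -0.7403x+-0.5165y = 0.0278−0.1839z
Cramer: x(z) = -0.0363+0.2216z;  y(z) = -0.0017+0.0383z
quadratic in z: (1.0506)z²+(0.1113)z+(-0.0506)=0, √Δ=0.4746 → z ∈ {-0.2788, 0.1729}; z = -0.2788 (taking z<0)
x = -0.0981, y = -0.0124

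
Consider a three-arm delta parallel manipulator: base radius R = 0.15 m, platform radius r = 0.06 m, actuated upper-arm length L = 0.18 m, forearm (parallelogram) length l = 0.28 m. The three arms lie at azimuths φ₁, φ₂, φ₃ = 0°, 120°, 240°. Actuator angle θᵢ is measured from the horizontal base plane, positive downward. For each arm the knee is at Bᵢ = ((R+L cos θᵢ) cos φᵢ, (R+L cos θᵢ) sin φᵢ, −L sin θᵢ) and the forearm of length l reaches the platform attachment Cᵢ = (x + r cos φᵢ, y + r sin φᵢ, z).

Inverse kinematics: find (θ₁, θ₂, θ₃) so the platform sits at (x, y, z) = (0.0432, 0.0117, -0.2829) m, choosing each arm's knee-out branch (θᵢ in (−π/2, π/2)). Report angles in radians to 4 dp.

θ₁ = 0.5239, θ₂ = 0.7855, θ₃ = 0.8727

φ1=0.0° → target in arm frame (0.0432, 0.0117)
  e−x'=0.0468;  (l²−L²−(e−x')²−y'²−z²)/2L = -0.1010
  √(A²+B²)=0.2867;  θ1 = -1.4069+1.9307 ≈ 0.5239
φ2=120.0° → target in arm frame (-0.0115, -0.0433)
  e−x'=0.1015;  (l²−L²−(e−x')²−y'²−z²)/2L = -0.1283
  θ2 = atan2(B,A) + arccos(C/0.3005) = 0.7855
rotate P by −φ3: (-0.0317, 0.0316, -0.2829)
  A=0.1217, B=-0.2829, C=(l²−L²−A²−y'²−z²)/(2L)=-0.1385
  θ3 = atan2(B,A) + arccos(C/0.3080) = 0.8727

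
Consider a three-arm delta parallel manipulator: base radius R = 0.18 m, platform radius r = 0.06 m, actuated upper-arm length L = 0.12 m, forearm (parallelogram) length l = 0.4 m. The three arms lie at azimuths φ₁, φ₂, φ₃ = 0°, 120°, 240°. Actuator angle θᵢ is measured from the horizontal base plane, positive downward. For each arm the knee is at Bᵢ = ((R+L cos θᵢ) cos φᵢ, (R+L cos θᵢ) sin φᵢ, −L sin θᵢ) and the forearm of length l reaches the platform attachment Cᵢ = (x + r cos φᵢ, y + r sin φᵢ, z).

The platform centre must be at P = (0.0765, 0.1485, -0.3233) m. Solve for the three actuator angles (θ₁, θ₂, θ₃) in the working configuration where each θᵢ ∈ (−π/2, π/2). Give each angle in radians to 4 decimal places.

θ₁ = -0.0869, θ₂ = -0.1742, θ₃ = 1.1349

arm 1 (φ=0.0°): x'=0.0765, y'=0.1485
  A=0.0435, B=-0.3233, C=(l²−L²−A²−y'²−z²)/(2L)=0.0714
  √(A²+B²)=0.3262;  θ1 = -1.4370+1.3502 ≈ -0.0869
rotate P by −φ2: (0.0904, -0.1405, -0.3233)
  A=0.0296, B=-0.3233, C=(l²−L²−A²−y'²−z²)/(2L)=0.0852
  θ2 = atan2(B,A) + arccos(C/0.3247) = -0.1742
arm 3 (φ=240.0°): x'=-0.1669, y'=-0.0080
  A=0.2869, B=-0.3233, C=(l²−L²−A²−y'²−z²)/(2L)=-0.1720
  γ=atan2(-0.3233,0.2869)=-0.8451;  ψ=arccos(-0.3979)=1.9800;  θ3=γ+ψ≈1.1349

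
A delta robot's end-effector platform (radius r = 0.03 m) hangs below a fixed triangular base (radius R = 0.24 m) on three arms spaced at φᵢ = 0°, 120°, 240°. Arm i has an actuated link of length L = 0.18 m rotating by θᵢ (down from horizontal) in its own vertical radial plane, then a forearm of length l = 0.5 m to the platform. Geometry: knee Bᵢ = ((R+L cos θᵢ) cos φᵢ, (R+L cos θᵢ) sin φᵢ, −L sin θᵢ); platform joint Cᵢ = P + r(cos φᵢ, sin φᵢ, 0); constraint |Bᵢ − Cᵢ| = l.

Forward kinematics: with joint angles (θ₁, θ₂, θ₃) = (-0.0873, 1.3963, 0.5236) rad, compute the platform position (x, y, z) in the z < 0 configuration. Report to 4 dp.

(0.1591, -0.1361, -0.4068)

arm 1 at φ=0.0°: e+L cos θ1 = 0.3893;  S1 = (0.3893, 0.0000, 0.0157)
arm 2 at φ=120.0°: e+L cos θ2 = 0.2413;  S2 = (-0.1206, 0.2089, -0.1773)
φ3=240.0°: virtual centre (-0.1829, -0.3169, -0.0900), radius l
eliminate P² terms by subtracting sphere 1 from 2 and 3
[-1.0199 0.4179 -0.3859]·P = -0.0622;  [-1.1445 -0.6337 -0.2114]·P = -0.0098
Cramer: x(z) = 0.0387-0.2960z;  y(z) = -0.0544+0.2011z
sphere 1 gives Az²+Bz+C=0 with A=1.1281, B=0.1543, C=-0.1239;  B²−4AC=0.5827;  roots -0.4068, 0.2700;  negative root z = -0.4068
x = 0.1591, y = -0.1361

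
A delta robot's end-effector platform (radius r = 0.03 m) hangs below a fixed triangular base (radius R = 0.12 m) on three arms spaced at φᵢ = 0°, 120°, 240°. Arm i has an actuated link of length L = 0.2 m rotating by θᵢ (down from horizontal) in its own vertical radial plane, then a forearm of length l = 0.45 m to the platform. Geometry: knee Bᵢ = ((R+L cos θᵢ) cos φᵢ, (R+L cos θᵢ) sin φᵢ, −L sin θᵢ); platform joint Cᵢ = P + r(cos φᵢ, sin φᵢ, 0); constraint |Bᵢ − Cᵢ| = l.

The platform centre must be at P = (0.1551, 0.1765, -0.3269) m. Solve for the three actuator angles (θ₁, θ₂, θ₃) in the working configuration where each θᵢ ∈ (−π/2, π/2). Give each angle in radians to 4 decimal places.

θ₁ = -0.3490, θ₂ = 0.0000, θ₃ = 1.0471

φ1=0.0° → target in arm frame (0.1551, 0.1765)
  A=-0.0651, B=-0.3269, C=(l²−L²−A²−y'²−z²)/(2L)=0.0506
  γ=atan2(-0.3269,-0.0651)=-1.7674;  ψ=arccos(0.1519)=1.4184;  θ1=γ+ψ≈-0.3490
rotate P by −φ2: (0.0753, -0.2226, -0.3269)
  A=0.0147, B=-0.3269, C=(l²−L²−A²−y'²−z²)/(2L)=0.0147
  θ2 = atan2(B,A) + arccos(C/0.3272) = 0.0000
rotate P by −φ3: (-0.2304, 0.0461, -0.3269)
  A cos θ + B sin θ = C:  0.3204·cos θ + -0.3269·sin θ = -0.1229
  θ3 = atan2(B,A) + arccos(C/0.4577) = 1.0471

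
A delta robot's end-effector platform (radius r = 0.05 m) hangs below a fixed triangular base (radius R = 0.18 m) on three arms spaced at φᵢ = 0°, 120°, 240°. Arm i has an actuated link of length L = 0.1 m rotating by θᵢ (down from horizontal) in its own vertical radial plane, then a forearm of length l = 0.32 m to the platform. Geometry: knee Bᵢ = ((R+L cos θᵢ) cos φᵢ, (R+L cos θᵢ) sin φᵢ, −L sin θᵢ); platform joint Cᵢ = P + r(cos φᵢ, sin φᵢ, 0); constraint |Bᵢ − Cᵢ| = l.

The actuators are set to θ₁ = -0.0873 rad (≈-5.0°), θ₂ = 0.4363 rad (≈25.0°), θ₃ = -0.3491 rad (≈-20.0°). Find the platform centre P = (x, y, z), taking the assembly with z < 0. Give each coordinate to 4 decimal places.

φ1=0.0°: virtual centre (0.2296, 0.0000, 0.0087), radius l
φ2=120.0°: virtual centre (-0.1103, 0.1911, -0.0423), radius l
arm 3 at φ=240.0°: (R−r)+L cos θ3 = 0.2240;  centre 3 = (-0.1120, -0.1940, 0.0342)
|centre ₂|²−|centre ₁|² = -0.0023;  |centre ₃|²−|centre ₁|² = -0.0015
linear system: -0.6799x+0.3821y = -0.0023−-0.1020z; -0.6832x+-0.3879y = -0.0015−0.0510z
det = 0.5248;  x = 0.0028+-0.0382z,  y = -0.0011+0.1988z
quadratic in z: (1.0410)z²+(-0.0005)z+(-0.0509)=0, √Δ=0.4603 → z ∈ {-0.2208, 0.2213}; z = -0.2208 (taking z<0)
x = 0.0112, y = -0.0450

(0.0112, -0.0450, -0.2208)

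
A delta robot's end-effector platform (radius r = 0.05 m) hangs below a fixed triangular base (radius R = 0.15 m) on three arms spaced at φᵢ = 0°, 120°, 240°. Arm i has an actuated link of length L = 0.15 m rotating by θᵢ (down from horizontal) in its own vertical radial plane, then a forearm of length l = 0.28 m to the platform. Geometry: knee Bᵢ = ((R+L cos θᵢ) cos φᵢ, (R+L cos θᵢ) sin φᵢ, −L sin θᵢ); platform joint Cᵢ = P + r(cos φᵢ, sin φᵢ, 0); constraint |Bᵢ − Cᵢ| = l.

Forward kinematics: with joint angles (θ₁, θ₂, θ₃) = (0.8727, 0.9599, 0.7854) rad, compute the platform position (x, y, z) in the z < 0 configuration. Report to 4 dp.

arm 1 at φ=0.0°: ρ1 = 0.1964;  O1 = (0.1964, 0.0000, -0.1149)
arm 2 at φ=120.0°: ρ2 = 0.1860;  O2 = (-0.0930, 0.1611, -0.1229)
arm 3 at φ=240.0°: ρ3 = 0.2061;  O3 = (-0.1030, -0.1785, -0.1061)
|O₂|²−|O₁|² = -0.0021;  |O₃|²−|O₁|² = 0.0019
plane₁₂: -0.5789x+0.3222y+-0.0159z = -0.0021
det = 0.3996;  x = 0.0003+0.0000z,  y = -0.0059+0.0495z
into |P−O₁|² = l²: 1.0024z² + 0.2292z + -0.0267 = 0;  Δ = 0.1596;  z = -0.3136 or 0.0849 → z<0 root = -0.3136
x = 0.0003, y = -0.0214

(0.0003, -0.0214, -0.3136)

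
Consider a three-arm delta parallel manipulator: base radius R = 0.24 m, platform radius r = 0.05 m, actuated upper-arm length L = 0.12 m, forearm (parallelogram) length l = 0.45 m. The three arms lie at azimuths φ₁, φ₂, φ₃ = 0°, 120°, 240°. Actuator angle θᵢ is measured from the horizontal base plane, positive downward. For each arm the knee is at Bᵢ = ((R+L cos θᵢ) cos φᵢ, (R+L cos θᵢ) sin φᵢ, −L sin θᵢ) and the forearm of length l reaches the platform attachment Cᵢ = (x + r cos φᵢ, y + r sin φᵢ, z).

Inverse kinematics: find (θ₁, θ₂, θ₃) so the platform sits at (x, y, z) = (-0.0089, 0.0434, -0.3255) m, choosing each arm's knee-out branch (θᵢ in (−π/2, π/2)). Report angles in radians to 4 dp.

φ1=0.0° → target in arm frame (-0.0089, 0.0434)
  A cos θ + B sin θ = C:  0.1989·cos θ + -0.3255·sin θ = 0.1696
  √(A²+B²)=0.3815;  θ1 = -1.0223+1.1100 ≈ 0.0878
rotate P by −φ2: (0.0420, -0.0140, -0.3255)
  A cos θ + B sin θ = C:  0.1480·cos θ + -0.3255·sin θ = 0.2503
  θ2 = atan2(B,A) + arccos(C/0.3576) = -0.3486
arm 3 (φ=240.0°): x'=-0.0331, y'=-0.0294
  A cos θ + B sin θ = C:  0.2231·cos θ + -0.3255·sin θ = 0.1312
  √(A²+B²)=0.3946;  θ3 = -0.9699+1.2318 ≈ 0.2619

θ₁ = 0.0878, θ₂ = -0.3486, θ₃ = 0.2619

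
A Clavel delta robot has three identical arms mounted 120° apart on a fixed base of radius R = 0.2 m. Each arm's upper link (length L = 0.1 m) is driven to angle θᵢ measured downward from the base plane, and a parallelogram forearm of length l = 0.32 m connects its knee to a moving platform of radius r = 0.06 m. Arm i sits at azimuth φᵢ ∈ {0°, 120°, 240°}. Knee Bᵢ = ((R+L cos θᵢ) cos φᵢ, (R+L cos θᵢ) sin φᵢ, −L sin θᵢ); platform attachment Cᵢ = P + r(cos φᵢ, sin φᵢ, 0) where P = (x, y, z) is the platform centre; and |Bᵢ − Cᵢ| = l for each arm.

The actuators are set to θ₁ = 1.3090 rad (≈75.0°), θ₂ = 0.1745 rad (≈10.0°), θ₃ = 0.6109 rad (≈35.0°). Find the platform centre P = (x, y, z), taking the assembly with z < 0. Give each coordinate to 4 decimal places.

φ1=0.0°: virtual centre (0.1659, 0.0000, -0.0966), radius l
O2 = (0.2385·cos120.0°, 0.2385·sin120.0°, -0.0174) = (-0.1192, 0.2065, -0.0174)
O3 = (0.2219·cos240.0°, 0.2219·sin240.0°, -0.0574) = (-0.1110, -0.1922, -0.0574)
subtract pairs → two planes through P
[-0.5702 0.4131 0.1585]·P = 0.0203;  [-0.5537 -0.3844 0.0785]·P = 0.0157
det = 0.4479;  x = -0.0319+0.2084z,  y = 0.0052+-0.0960z
into |P−O₁|² = l²: 1.0526z² + 0.1098z + -0.0539 = 0;  Δ = 0.2391;  z = -0.2844 or 0.1801 → z<0 root = -0.2844
x = -0.0912, y = 0.0325

(-0.0912, 0.0325, -0.2844)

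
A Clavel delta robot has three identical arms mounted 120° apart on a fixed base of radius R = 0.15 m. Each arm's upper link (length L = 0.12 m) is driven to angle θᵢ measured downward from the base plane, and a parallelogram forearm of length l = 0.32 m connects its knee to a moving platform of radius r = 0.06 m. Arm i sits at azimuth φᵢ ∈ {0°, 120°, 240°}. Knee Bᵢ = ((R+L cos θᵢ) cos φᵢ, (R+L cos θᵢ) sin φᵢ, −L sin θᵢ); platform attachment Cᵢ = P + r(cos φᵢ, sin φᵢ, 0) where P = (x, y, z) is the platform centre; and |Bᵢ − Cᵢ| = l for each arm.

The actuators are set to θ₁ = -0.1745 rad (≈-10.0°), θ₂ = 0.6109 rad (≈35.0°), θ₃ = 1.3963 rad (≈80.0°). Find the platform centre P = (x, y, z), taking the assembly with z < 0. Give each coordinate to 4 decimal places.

(0.1419, 0.1006, -0.2756)

centre 1 = (0.2082·cos0.0°, 0.2082·sin0.0°, 0.0208) = (0.2082, 0.0000, 0.0208)
φ2=120.0°: virtual centre (-0.0941, 0.1631, -0.0688), radius l
centre 3 = (0.1108·cos240.0°, 0.1108·sin240.0°, -0.1182) = (-0.0554, -0.0960, -0.1182)
|centre ₂|²−|centre ₁|² = -0.0036;  |centre ₃|²−|centre ₁|² = -0.0175
[-0.6047 0.3261 -0.1793]·P = -0.0036;  [-0.5272 -0.1920 -0.2780]·P = -0.0175
Cramer: x(z) = 0.0222-0.4344z;  y(z) = 0.0302-0.2554z
into |P−centre ₁|² = l²: 1.2539z² + 0.1044z + -0.0665 = 0;  Δ = 0.3443;  z = -0.2756 or 0.1923 → z<0 root = -0.2756
x = 0.1419, y = 0.1006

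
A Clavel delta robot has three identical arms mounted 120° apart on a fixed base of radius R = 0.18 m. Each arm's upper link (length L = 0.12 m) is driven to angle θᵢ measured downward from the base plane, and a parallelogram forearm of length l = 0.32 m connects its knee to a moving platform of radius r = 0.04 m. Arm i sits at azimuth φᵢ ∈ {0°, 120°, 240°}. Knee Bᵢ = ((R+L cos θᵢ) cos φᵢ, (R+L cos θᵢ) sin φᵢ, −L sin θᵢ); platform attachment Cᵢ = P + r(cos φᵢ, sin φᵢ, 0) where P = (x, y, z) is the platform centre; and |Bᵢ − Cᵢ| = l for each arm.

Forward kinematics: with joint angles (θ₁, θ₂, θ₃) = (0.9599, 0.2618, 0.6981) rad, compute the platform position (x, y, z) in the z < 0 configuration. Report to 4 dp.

(-0.0512, 0.0371, -0.2810)

φ1=0.0°: virtual centre (0.2088, 0.0000, -0.0983), radius l
arm 2 at φ=120.0°: ρ2 = 0.2559;  O2 = (-0.1280, 0.2216, -0.0311)
O3 = (0.2319·cos240.0°, 0.2319·sin240.0°, -0.0771) = (-0.1160, -0.2009, -0.0771)
|O₂|²−|O₁|² = 0.0132;  |O₃|²−|O₁|² = 0.0065
plane₁₂: -0.6736x+0.4433y+0.1345z = 0.0132
det = 0.5585;  x = -0.0146+0.1303z,  y = 0.0075+-0.1054z
sphere 1 gives Az²+Bz+C=0 with A=1.0281, B=0.1368, C=-0.0428;  B²−4AC=0.1945;  roots -0.2810, 0.1480;  negative root z = -0.2810
x = -0.0512, y = 0.0371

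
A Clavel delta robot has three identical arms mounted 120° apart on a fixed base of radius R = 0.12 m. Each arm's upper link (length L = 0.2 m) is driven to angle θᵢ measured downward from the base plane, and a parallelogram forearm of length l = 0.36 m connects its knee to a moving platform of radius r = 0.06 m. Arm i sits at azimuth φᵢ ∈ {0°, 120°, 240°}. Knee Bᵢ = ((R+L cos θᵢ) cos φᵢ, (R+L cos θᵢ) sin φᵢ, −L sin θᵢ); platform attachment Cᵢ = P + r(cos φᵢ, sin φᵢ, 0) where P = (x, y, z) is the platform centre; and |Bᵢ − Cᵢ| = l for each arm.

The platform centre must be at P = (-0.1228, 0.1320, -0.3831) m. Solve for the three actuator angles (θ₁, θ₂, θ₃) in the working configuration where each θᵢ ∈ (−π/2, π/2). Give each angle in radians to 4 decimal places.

rotate P by −φ1: (-0.1228, 0.1320, -0.3831)
  A cos θ + B sin θ = C:  0.1828·cos θ + -0.3831·sin θ = -0.2700
  θ1 = atan2(B,A) + arccos(C/0.4245) = 1.1347
arm 2 (φ=120.0°): x'=0.1757, y'=0.0403
  A cos θ + B sin θ = C:  -0.1157·cos θ + -0.3831·sin θ = -0.1805
  θ2 = atan2(B,A) + arccos(C/0.4002) = 0.1745
arm 3 (φ=240.0°): x'=-0.0529, y'=-0.1723
  e−x'=0.1129;  (l²−L²−(e−x')²−y'²−z²)/2L = -0.2490
  γ=atan2(-0.3831,0.1129)=-1.2842;  ψ=arccos(-0.6236)=2.2441;  θ3=γ+ψ≈0.9599

θ₁ = 1.1347, θ₂ = 0.1745, θ₃ = 0.9599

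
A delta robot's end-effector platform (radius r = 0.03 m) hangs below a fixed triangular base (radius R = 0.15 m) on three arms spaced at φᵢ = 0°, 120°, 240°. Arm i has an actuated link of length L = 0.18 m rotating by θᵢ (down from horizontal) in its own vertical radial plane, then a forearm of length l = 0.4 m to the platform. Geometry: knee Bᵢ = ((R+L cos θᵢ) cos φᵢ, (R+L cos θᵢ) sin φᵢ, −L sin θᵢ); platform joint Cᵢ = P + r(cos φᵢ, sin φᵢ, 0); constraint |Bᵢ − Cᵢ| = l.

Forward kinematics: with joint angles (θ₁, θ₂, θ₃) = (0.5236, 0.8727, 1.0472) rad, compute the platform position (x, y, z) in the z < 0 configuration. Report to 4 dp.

(0.0817, 0.0311, -0.4383)

O1 = (0.2759·cos0.0°, 0.2759·sin0.0°, -0.0900) = (0.2759, 0.0000, -0.0900)
φ2=120.0°: virtual centre (-0.1178, 0.2041, -0.1379), radius l
O3 = (0.2100·cos240.0°, 0.2100·sin240.0°, -0.1559) = (-0.1050, -0.1819, -0.1559)
eliminate P² terms by subtracting sphere 1 from 2 and 3
plane₁₂: -0.7875x+0.4082y+-0.0958z = -0.0096
det = 0.5974;  x = 0.0167+-0.1484z,  y = 0.0085+-0.0516z
into |P−O₁|² = l²: 1.0247z² + 0.2560z + -0.0846 = 0;  Δ = 0.4125;  z = -0.4383 or 0.1885 → z<0 root = -0.4383
x = 0.0817, y = 0.0311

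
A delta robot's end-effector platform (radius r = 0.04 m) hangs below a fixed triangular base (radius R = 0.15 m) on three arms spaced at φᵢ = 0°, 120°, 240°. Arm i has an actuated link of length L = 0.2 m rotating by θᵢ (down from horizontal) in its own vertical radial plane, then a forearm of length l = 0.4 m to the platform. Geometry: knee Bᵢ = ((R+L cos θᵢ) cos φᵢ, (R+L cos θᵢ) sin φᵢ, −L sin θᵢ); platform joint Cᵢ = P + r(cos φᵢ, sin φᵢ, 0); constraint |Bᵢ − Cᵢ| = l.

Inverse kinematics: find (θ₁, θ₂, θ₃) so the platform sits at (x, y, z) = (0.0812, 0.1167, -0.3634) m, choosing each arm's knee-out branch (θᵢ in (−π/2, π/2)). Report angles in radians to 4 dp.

θ₁ = 0.2619, θ₂ = 0.3489, θ₃ = 1.0471

arm 1 (φ=0.0°): x'=0.0812, y'=0.1167
  A=0.0288, B=-0.3634, C=(l²−L²−A²−y'²−z²)/(2L)=-0.0663
  γ=atan2(-0.3634,0.0288)=-1.4917;  ψ=arccos(-0.1818)=1.7536;  θ1=γ+ψ≈0.2619
arm 2 (φ=120.0°): x'=0.0605, y'=-0.1287
  A=0.0495, B=-0.3634, C=(l²−L²−A²−y'²−z²)/(2L)=-0.0777
  γ=atan2(-0.3634,0.0495)=-1.4353;  ψ=arccos(-0.2118)=1.7842;  θ2=γ+ψ≈0.3489
arm 3 (φ=240.0°): x'=-0.1417, y'=0.0120
  A cos θ + B sin θ = C:  0.2517·cos θ + -0.3634·sin θ = -0.1888
  γ=atan2(-0.3634,0.2517)=-0.9651;  ψ=arccos(-0.4272)=2.0122;  θ3=γ+ψ≈1.0471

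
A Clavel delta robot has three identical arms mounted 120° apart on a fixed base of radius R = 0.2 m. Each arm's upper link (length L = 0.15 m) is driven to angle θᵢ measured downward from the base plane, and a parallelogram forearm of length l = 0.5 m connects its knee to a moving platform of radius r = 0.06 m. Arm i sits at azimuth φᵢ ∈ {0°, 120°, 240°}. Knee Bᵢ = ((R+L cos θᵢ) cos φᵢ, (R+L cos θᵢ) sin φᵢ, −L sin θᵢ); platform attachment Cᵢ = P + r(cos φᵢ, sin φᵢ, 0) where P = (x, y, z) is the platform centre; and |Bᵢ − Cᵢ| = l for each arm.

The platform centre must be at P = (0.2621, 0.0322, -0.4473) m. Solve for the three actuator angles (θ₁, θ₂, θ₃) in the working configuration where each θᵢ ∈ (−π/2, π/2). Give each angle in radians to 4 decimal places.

θ₁ = -0.3491, θ₂ = 1.1345, θ₃ = 1.3090

rotate P by −φ1: (0.2621, 0.0322, -0.4473)
  A=-0.1221, B=-0.4473, C=(l²−L²−A²−y'²−z²)/(2L)=0.0383
  γ=atan2(-0.4473,-0.1221)=-1.8373;  ψ=arccos(0.0825)=1.4882;  θ1=γ+ψ≈-0.3491
rotate P by −φ2: (-0.1032, -0.2431, -0.4473)
  e−x'=0.2432;  (l²−L²−(e−x')²−y'²−z²)/2L = -0.3027
  θ2 = atan2(B,A) + arccos(C/0.5091) = 1.1345
φ3=240.0° → target in arm frame (-0.1589, 0.2109)
  A=0.2989, B=-0.4473, C=(l²−L²−A²−y'²−z²)/(2L)=-0.3547
  √(A²+B²)=0.5380;  θ3 = -0.9817+2.2907 ≈ 1.3090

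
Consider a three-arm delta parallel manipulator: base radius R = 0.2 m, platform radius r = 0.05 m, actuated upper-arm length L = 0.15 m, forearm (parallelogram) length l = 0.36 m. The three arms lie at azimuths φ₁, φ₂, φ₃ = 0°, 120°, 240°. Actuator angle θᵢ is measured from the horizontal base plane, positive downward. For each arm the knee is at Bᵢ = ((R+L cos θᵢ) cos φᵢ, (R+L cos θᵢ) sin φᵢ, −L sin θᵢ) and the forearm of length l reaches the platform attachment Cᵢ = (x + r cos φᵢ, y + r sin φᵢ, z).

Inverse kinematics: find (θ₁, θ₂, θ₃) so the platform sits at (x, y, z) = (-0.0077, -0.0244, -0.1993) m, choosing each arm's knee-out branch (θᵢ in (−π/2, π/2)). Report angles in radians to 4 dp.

θ₁ = 0.0873, θ₂ = 0.1745, θ₃ = -0.2621

φ1=0.0° → target in arm frame (-0.0077, -0.0244)
  e−x'=0.1577;  (l²−L²−(e−x')²−y'²−z²)/2L = 0.1397
  √(A²+B²)=0.2541;  θ1 = -0.9014+0.9887 ≈ 0.0873
φ2=120.0° → target in arm frame (-0.0173, 0.0189)
  A cos θ + B sin θ = C:  0.1673·cos θ + -0.1993·sin θ = 0.1301
  √(A²+B²)=0.2602;  θ2 = -0.8725+1.0470 ≈ 0.1745
arm 3 (φ=240.0°): x'=0.0250, y'=0.0055
  A=0.1250, B=-0.1993, C=(l²−L²−A²−y'²−z²)/(2L)=0.1724
  √(A²+B²)=0.2353;  θ3 = -1.0106+0.7484 ≈ -0.2621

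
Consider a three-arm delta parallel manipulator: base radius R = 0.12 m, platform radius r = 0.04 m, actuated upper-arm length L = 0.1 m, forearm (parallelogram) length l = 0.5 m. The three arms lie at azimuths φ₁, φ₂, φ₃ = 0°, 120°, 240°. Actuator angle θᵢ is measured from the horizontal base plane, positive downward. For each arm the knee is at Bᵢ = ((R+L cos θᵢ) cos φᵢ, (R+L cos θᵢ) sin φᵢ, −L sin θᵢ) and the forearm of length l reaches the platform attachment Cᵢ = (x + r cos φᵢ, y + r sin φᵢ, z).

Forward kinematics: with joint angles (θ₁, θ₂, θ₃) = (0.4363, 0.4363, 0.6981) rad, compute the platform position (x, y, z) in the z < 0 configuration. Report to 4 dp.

(0.0259, 0.0449, -0.5187)

φ1=0.0°: virtual centre (0.1706, 0.0000, -0.0423), radius l
S2 = (0.1706·cos120.0°, 0.1706·sin120.0°, -0.0423) = (-0.0853, 0.1478, -0.0423)
S3 = (0.1566·cos240.0°, 0.1566·sin240.0°, -0.0643) = (-0.0783, -0.1356, -0.0643)
subtract pairs → two planes through P
linear system: -0.5119x+0.2955y = 0.0000−0.0000z; -0.4979x+-0.2713y = -0.0022−-0.0440z
det = 0.2860;  x = 0.0023+-0.0455z,  y = 0.0040+-0.0788z
quadratic in z: (1.0083)z²+(0.0992)z+(-0.2199)=0, √Δ=0.9469 → z ∈ {-0.5187, 0.4204}; z = -0.5187 (taking z<0)
x = 0.0259, y = 0.0449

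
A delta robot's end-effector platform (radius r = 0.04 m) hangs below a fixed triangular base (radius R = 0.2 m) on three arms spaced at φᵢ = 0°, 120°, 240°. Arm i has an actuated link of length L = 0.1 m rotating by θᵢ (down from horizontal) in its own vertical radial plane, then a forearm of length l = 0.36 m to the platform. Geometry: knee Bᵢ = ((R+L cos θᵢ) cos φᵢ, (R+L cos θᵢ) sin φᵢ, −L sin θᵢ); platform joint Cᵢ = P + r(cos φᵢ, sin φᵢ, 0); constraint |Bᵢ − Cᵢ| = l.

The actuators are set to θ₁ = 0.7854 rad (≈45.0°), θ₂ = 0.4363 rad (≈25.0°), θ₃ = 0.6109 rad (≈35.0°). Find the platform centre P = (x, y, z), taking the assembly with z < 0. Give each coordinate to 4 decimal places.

(-0.0259, 0.0144, -0.3227)

arm 1 at φ=0.0°: (R−r)+L cos θ1 = 0.2307;  centre 1 = (0.2307, 0.0000, -0.0707)
φ2=120.0°: virtual centre (-0.1253, 0.2171, -0.0423), radius l
arm 3 at φ=240.0°: (R−r)+L cos θ3 = 0.2419;  centre 3 = (-0.1210, -0.2095, -0.0574)
eliminate P² terms by subtracting sphere 1 from 2 and 3
[-0.7121 0.4341 0.0569]·P = 0.0064;  [-0.7033 -0.4190 0.0267]·P = 0.0036
Cramer: x(z) = -0.0070+0.0587z;  y(z) = 0.0032-0.0348z
into |P−centre ₁|² = l²: 1.0047z² + 0.1133z + -0.0681 = 0;  Δ = 0.2864;  z = -0.3227 or 0.2100 → z<0 root = -0.3227
x = -0.0259, y = 0.0144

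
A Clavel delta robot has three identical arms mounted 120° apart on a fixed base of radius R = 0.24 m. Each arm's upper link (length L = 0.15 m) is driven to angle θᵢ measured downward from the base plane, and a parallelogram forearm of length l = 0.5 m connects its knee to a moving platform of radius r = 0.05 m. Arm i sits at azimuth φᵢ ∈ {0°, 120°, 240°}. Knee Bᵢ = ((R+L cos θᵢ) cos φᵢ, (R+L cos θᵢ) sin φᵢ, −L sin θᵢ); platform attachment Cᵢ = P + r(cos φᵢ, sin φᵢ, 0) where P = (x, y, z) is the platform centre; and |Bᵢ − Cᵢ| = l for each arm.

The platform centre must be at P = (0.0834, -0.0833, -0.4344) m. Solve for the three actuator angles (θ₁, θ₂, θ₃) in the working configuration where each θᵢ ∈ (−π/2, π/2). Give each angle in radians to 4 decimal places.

rotate P by −φ1: (0.0834, -0.0833, -0.4344)
  A cos θ + B sin θ = C:  0.1066·cos θ + -0.4344·sin θ = 0.0683
  √(A²+B²)=0.4473;  θ1 = -1.3302+1.4175 ≈ 0.0873
φ2=120.0° → target in arm frame (-0.1138, -0.0306)
  e−x'=0.3038;  (l²−L²−(e−x')²−y'²−z²)/2L = -0.1815
  √(A²+B²)=0.5301;  θ2 = -0.9604+1.9203 ≈ 0.9598
arm 3 (φ=240.0°): x'=0.0304, y'=0.1139
  e−x'=0.1596;  (l²−L²−(e−x')²−y'²−z²)/2L = 0.0012
  √(A²+B²)=0.4628;  θ3 = -1.2188+1.5681 ≈ 0.3494

θ₁ = 0.0873, θ₂ = 0.9598, θ₃ = 0.3494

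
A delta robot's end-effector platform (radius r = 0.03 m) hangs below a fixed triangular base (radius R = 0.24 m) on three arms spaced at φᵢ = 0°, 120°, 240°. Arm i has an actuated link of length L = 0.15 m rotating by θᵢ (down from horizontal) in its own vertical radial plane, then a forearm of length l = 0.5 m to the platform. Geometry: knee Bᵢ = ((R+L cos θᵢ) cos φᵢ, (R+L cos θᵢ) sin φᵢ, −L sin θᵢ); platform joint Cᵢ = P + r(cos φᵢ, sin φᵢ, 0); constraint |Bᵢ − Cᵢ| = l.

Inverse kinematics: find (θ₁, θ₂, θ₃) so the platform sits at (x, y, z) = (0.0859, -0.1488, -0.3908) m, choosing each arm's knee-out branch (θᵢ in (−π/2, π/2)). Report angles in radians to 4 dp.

rotate P by −φ1: (0.0859, -0.1488, -0.3908)
  A cos θ + B sin θ = C:  0.1241·cos θ + -0.3908·sin θ = 0.1241
  √(A²+B²)=0.4100;  θ1 = -1.2633+1.2633 ≈ 0.0000
rotate P by −φ2: (-0.1718, 0.0000, -0.3908)
  e−x'=0.3818;  (l²−L²−(e−x')²−y'²−z²)/2L = -0.2367
  γ=atan2(-0.3908,0.3818)=-0.7970;  ψ=arccos(-0.4332)=2.0189;  θ2=γ+ψ≈1.2218
φ3=240.0° → target in arm frame (0.0859, 0.1488)
  A=0.1241, B=-0.3908, C=(l²−L²−A²−y'²−z²)/(2L)=0.1241
  √(A²+B²)=0.4100;  θ3 = -1.2633+1.2632 ≈ -0.0001

θ₁ = 0.0000, θ₂ = 1.2218, θ₃ = -0.0001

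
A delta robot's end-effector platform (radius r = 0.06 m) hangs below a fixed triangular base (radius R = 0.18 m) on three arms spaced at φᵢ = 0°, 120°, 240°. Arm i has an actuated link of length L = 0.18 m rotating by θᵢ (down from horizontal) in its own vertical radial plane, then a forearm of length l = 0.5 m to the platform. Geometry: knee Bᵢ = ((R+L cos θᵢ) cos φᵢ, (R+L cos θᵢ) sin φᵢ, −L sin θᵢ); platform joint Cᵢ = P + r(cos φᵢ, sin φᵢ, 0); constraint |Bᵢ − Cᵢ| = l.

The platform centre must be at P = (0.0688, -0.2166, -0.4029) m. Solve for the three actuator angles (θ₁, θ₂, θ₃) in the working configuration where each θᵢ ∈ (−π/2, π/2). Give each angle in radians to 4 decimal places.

φ1=0.0° → target in arm frame (0.0688, -0.2166)
  A cos θ + B sin θ = C:  0.0512·cos θ + -0.4029·sin θ = 0.0159
  γ=atan2(-0.4029,0.0512)=-1.4444;  ψ=arccos(0.0392)=1.5316;  θ1=γ+ψ≈0.0872
arm 2 (φ=120.0°): x'=-0.2220, y'=0.0487
  A cos θ + B sin θ = C:  0.3420·cos θ + -0.4029·sin θ = -0.1779
  √(A²+B²)=0.5285;  θ2 = -0.8670+1.9142 ≈ 1.0472
arm 3 (φ=240.0°): x'=0.1532, y'=0.1679
  A=-0.0332, B=-0.4029, C=(l²−L²−A²−y'²−z²)/(2L)=0.0722
  θ3 = atan2(B,A) + arccos(C/0.4043) = -0.2617

θ₁ = 0.0872, θ₂ = 1.0472, θ₃ = -0.2617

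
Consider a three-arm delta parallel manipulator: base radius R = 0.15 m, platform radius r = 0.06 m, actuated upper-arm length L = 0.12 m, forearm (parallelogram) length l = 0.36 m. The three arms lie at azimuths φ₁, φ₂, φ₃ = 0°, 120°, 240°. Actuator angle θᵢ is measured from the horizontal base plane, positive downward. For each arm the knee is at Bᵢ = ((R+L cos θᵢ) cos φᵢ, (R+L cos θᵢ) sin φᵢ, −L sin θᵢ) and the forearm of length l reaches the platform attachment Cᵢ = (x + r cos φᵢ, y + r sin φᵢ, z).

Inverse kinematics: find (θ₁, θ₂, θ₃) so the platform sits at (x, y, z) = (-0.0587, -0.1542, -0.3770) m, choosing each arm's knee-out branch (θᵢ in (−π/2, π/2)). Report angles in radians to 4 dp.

θ₁ = 1.2217, θ₂ = 1.3962, θ₃ = 0.1744

rotate P by −φ1: (-0.0587, -0.1542, -0.3770)
  A cos θ + B sin θ = C:  0.1487·cos θ + -0.3770·sin θ = -0.3034
  √(A²+B²)=0.4053;  θ1 = -1.1951+2.4168 ≈ 1.2217
rotate P by −φ2: (-0.1042, 0.1279, -0.3770)
  A=0.1942, B=-0.3770, C=(l²−L²−A²−y'²−z²)/(2L)=-0.3375
  √(A²+B²)=0.4241;  θ2 = -1.0951+2.4913 ≈ 1.3962
arm 3 (φ=240.0°): x'=0.1629, y'=0.0263
  A=-0.0729, B=-0.3770, C=(l²−L²−A²−y'²−z²)/(2L)=-0.1372
  √(A²+B²)=0.3840;  θ3 = -1.7618+1.9362 ≈ 0.1744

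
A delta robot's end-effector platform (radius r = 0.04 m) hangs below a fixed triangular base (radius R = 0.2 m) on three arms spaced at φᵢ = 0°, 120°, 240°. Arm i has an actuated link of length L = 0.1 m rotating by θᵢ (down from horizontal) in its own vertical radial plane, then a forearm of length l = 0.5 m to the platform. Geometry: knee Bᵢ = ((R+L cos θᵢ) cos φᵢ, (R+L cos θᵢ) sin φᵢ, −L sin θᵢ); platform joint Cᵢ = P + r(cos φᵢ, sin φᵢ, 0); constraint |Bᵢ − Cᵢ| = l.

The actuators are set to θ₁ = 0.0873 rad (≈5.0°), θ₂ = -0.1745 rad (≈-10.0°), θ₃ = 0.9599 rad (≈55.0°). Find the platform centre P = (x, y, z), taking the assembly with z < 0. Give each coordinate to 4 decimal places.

(0.0425, 0.1245, -0.4416)

φ1=0.0°: virtual centre (0.2596, 0.0000, -0.0087), radius l
O2 = (0.2585·cos120.0°, 0.2585·sin120.0°, 0.0174) = (-0.1292, 0.2239, 0.0174)
O3 = (0.2174·cos240.0°, 0.2174·sin240.0°, -0.0819) = (-0.1087, -0.1882, -0.0819)
|O₂|²−|O₁|² = -0.0004;  |O₃|²−|O₁|² = -0.0135
[-0.7777 0.4477 0.0522]·P = -0.0004;  [-0.7366 -0.3765 -0.1464]·P = -0.0135
Cramer: x(z) = 0.0099-0.0737z;  y(z) = 0.0165-0.2446z
quadratic in z: (1.0653)z²+(0.0462)z+(-0.1873)=0, √Δ=0.8946 → z ∈ {-0.4416, 0.3982}; z = -0.4416 (taking z<0)
x = 0.0425, y = 0.1245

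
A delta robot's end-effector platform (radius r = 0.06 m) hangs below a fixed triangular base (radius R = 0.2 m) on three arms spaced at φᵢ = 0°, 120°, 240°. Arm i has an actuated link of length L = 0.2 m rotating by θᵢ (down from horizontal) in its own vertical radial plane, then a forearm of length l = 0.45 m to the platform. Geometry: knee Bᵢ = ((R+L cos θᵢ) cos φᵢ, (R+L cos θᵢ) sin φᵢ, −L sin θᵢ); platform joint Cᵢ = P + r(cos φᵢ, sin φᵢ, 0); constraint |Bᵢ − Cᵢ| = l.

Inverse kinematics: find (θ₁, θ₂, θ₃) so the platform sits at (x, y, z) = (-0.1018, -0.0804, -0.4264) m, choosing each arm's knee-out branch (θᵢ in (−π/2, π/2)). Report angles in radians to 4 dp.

rotate P by −φ1: (-0.1018, -0.0804, -0.4264)
  A cos θ + B sin θ = C:  0.2418·cos θ + -0.4264·sin θ = -0.2106
  γ=atan2(-0.4264,0.2418)=-1.0549;  ψ=arccos(-0.4297)=2.0149;  θ1=γ+ψ≈0.9600
rotate P by −φ2: (-0.0187, 0.1284, -0.4264)
  A cos θ + B sin θ = C:  0.1587·cos θ + -0.4264·sin θ = -0.1525
  √(A²+B²)=0.4550;  θ2 = -1.2144+1.9125 ≈ 0.6981
arm 3 (φ=240.0°): x'=0.1205, y'=-0.0480
  A cos θ + B sin θ = C:  0.0195·cos θ + -0.4264·sin θ = -0.0550
  √(A²+B²)=0.4268;  θ3 = -1.5252+1.7000 ≈ 0.1748

θ₁ = 0.9600, θ₂ = 0.6981, θ₃ = 0.1748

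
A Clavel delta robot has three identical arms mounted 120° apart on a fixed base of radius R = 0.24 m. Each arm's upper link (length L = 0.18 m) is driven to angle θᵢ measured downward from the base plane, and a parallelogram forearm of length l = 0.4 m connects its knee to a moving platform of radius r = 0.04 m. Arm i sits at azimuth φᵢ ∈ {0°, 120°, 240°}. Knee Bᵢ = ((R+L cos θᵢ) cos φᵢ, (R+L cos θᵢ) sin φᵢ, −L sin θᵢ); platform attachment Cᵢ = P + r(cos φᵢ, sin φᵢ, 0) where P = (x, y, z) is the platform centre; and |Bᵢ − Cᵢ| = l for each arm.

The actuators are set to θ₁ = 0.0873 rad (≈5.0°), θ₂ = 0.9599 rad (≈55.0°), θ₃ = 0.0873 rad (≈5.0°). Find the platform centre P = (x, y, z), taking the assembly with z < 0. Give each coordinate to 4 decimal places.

O1 = (0.3793·cos0.0°, 0.3793·sin0.0°, -0.0157) = (0.3793, 0.0000, -0.0157)
φ2=120.0°: virtual centre (-0.1516, 0.2626, -0.1474), radius l
O3 = (0.3793·cos240.0°, 0.3793·sin240.0°, -0.0157) = (-0.1897, -0.3285, -0.0157)
subtract pairs → two planes through P
plane₁₂: -1.0619x+0.5252y+-0.2635z = -0.0304
Cramer: x(z) = 0.0154-0.1336z;  y(z) = -0.0267+0.2315z
quadratic in z: (1.0714)z²+(0.1163)z+(-0.0266)=0, √Δ=0.3573 → z ∈ {-0.2210, 0.1125}; z = -0.2210 (taking z<0)
x = 0.0450, y = -0.0779

(0.0450, -0.0779, -0.2210)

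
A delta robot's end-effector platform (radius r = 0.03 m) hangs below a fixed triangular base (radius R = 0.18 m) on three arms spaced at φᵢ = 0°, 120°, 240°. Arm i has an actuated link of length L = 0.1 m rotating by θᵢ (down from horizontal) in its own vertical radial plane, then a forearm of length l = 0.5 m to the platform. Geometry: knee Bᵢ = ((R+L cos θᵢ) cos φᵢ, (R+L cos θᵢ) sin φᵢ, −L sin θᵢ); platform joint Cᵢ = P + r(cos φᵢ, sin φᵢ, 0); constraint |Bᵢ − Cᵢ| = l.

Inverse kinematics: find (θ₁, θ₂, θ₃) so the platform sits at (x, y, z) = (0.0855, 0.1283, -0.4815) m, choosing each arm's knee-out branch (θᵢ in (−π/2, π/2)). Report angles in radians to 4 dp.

θ₁ = 0.2618, θ₂ = 0.3492, θ₃ = 1.3961

rotate P by −φ1: (0.0855, 0.1283, -0.4815)
  A=0.0645, B=-0.4815, C=(l²−L²−A²−y'²−z²)/(2L)=-0.0623
  θ1 = atan2(B,A) + arccos(C/0.4858) = 0.2618
rotate P by −φ2: (0.0684, -0.1382, -0.4815)
  A=0.0816, B=-0.4815, C=(l²−L²−A²−y'²−z²)/(2L)=-0.0880
  θ2 = atan2(B,A) + arccos(C/0.4884) = 0.3492
rotate P by −φ3: (-0.1539, 0.0099, -0.4815)
  A cos θ + B sin θ = C:  0.3039·cos θ + -0.4815·sin θ = -0.4214
  θ3 = atan2(B,A) + arccos(C/0.5694) = 1.3961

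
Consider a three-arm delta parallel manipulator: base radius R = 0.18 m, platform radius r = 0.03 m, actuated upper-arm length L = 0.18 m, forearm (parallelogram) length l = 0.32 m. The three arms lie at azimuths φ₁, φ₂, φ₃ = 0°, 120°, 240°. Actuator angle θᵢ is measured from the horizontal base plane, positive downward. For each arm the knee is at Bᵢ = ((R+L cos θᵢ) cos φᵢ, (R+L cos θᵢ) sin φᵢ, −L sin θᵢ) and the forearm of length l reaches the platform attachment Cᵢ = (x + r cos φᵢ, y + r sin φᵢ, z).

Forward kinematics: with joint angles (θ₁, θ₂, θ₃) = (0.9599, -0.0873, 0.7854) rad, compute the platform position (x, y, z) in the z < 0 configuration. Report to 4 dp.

O1 = (0.2532·cos0.0°, 0.2532·sin0.0°, -0.1474) = (0.2532, 0.0000, -0.1474)
arm 2 at φ=120.0°: ρ2 = 0.3293;  O2 = (-0.1647, 0.2852, 0.0157)
O3 = (0.2773·cos240.0°, 0.2773·sin240.0°, -0.1273) = (-0.1386, -0.2401, -0.1273)
|O₂|²−|O₁|² = 0.0228;  |O₃|²−|O₁|² = 0.0072
plane₁₂: -0.8358x+0.5704y+0.3263z = 0.0228
det = 0.8485;  x = -0.0178+0.2118z,  y = 0.0140+-0.2617z
quadratic in z: (1.1133)z²+(0.1728)z+(-0.0070)=0, √Δ=0.2472 → z ∈ {-0.1886, 0.0334}; z = -0.1886 (taking z<0)
x = -0.0577, y = 0.0633

(-0.0577, 0.0633, -0.1886)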